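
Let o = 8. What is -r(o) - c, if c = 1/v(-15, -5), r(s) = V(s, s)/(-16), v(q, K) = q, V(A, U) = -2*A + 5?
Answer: -149/240 ≈ -0.62083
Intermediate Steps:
V(A, U) = 5 - 2*A
r(s) = -5/16 + s/8 (r(s) = (5 - 2*s)/(-16) = (5 - 2*s)*(-1/16) = -5/16 + s/8)
c = -1/15 (c = 1/(-15) = -1/15 ≈ -0.066667)
-r(o) - c = -(-5/16 + (⅛)*8) - 1*(-1/15) = -(-5/16 + 1) + 1/15 = -1*11/16 + 1/15 = -11/16 + 1/15 = -149/240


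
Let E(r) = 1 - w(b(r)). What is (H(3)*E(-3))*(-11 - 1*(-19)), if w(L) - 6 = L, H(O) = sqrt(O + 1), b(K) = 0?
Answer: -80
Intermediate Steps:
H(O) = sqrt(1 + O)
w(L) = 6 + L
E(r) = -5 (E(r) = 1 - (6 + 0) = 1 - 1*6 = 1 - 6 = -5)
(H(3)*E(-3))*(-11 - 1*(-19)) = (sqrt(1 + 3)*(-5))*(-11 - 1*(-19)) = (sqrt(4)*(-5))*(-11 + 19) = (2*(-5))*8 = -10*8 = -80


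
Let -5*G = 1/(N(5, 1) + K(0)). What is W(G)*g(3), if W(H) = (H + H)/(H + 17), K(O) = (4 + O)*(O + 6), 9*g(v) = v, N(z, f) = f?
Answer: -1/3186 ≈ -0.00031387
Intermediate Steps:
g(v) = v/9
K(O) = (4 + O)*(6 + O)
G = -1/125 (G = -1/(5*(1 + (24 + 0**2 + 10*0))) = -1/(5*(1 + (24 + 0 + 0))) = -1/(5*(1 + 24)) = -1/5/25 = -1/5*1/25 = -1/125 ≈ -0.0080000)
W(H) = 2*H/(17 + H) (W(H) = (2*H)/(17 + H) = 2*H/(17 + H))
W(G)*g(3) = (2*(-1/125)/(17 - 1/125))*((1/9)*3) = (2*(-1/125)/(2124/125))*(1/3) = (2*(-1/125)*(125/2124))*(1/3) = -1/1062*1/3 = -1/3186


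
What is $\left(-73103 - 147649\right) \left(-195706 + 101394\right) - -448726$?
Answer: $20820011350$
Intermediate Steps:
$\left(-73103 - 147649\right) \left(-195706 + 101394\right) - -448726 = \left(-220752\right) \left(-94312\right) + 448726 = 20819562624 + 448726 = 20820011350$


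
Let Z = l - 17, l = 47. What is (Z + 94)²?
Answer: 15376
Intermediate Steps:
Z = 30 (Z = 47 - 17 = 30)
(Z + 94)² = (30 + 94)² = 124² = 15376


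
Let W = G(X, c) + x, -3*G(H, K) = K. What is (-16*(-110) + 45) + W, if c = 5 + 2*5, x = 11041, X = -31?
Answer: 12841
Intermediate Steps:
c = 15 (c = 5 + 10 = 15)
G(H, K) = -K/3
W = 11036 (W = -⅓*15 + 11041 = -5 + 11041 = 11036)
(-16*(-110) + 45) + W = (-16*(-110) + 45) + 11036 = (1760 + 45) + 11036 = 1805 + 11036 = 12841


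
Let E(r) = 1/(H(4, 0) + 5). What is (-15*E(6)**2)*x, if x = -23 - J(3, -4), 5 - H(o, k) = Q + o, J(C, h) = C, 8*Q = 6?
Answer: 2080/147 ≈ 14.150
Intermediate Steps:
Q = 3/4 (Q = (1/8)*6 = 3/4 ≈ 0.75000)
H(o, k) = 17/4 - o (H(o, k) = 5 - (3/4 + o) = 5 + (-3/4 - o) = 17/4 - o)
E(r) = 4/21 (E(r) = 1/((17/4 - 1*4) + 5) = 1/((17/4 - 4) + 5) = 1/(1/4 + 5) = 1/(21/4) = 4/21)
x = -26 (x = -23 - 1*3 = -23 - 3 = -26)
(-15*E(6)**2)*x = -15*(4/21)**2*(-26) = -15*16/441*(-26) = -80/147*(-26) = 2080/147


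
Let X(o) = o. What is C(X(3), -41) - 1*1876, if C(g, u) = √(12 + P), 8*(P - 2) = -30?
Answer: -1876 + √41/2 ≈ -1872.8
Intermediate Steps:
P = -7/4 (P = 2 + (⅛)*(-30) = 2 - 15/4 = -7/4 ≈ -1.7500)
C(g, u) = √41/2 (C(g, u) = √(12 - 7/4) = √(41/4) = √41/2)
C(X(3), -41) - 1*1876 = √41/2 - 1*1876 = √41/2 - 1876 = -1876 + √41/2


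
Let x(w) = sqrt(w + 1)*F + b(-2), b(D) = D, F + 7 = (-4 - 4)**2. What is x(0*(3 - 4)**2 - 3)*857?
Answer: -1714 + 48849*I*sqrt(2) ≈ -1714.0 + 69083.0*I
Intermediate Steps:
F = 57 (F = -7 + (-4 - 4)**2 = -7 + (-8)**2 = -7 + 64 = 57)
x(w) = -2 + 57*sqrt(1 + w) (x(w) = sqrt(w + 1)*57 - 2 = sqrt(1 + w)*57 - 2 = 57*sqrt(1 + w) - 2 = -2 + 57*sqrt(1 + w))
x(0*(3 - 4)**2 - 3)*857 = (-2 + 57*sqrt(1 + (0*(3 - 4)**2 - 3)))*857 = (-2 + 57*sqrt(1 + (0*(-1)**2 - 3)))*857 = (-2 + 57*sqrt(1 + (0*1 - 3)))*857 = (-2 + 57*sqrt(1 + (0 - 3)))*857 = (-2 + 57*sqrt(1 - 3))*857 = (-2 + 57*sqrt(-2))*857 = (-2 + 57*(I*sqrt(2)))*857 = (-2 + 57*I*sqrt(2))*857 = -1714 + 48849*I*sqrt(2)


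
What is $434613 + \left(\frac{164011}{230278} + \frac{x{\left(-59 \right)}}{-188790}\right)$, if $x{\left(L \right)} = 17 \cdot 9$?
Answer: $\frac{1574539691170268}{3622848635} \approx 4.3461 \cdot 10^{5}$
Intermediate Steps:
$x{\left(L \right)} = 153$
$434613 + \left(\frac{164011}{230278} + \frac{x{\left(-59 \right)}}{-188790}\right) = 434613 + \left(\frac{164011}{230278} + \frac{153}{-188790}\right) = 434613 + \left(164011 \cdot \frac{1}{230278} + 153 \left(- \frac{1}{188790}\right)\right) = 434613 + \left(\frac{164011}{230278} - \frac{51}{62930}\right) = 434613 + \frac{2577367013}{3622848635} = \frac{1574539691170268}{3622848635}$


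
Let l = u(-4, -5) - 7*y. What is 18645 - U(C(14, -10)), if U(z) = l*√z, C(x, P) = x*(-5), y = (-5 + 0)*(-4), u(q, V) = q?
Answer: 18645 + 144*I*√70 ≈ 18645.0 + 1204.8*I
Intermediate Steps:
y = 20 (y = -5*(-4) = 20)
l = -144 (l = -4 - 7*20 = -4 - 140 = -144)
C(x, P) = -5*x
U(z) = -144*√z
18645 - U(C(14, -10)) = 18645 - (-144)*√(-5*14) = 18645 - (-144)*√(-70) = 18645 - (-144)*I*√70 = 18645 + 144*I*√70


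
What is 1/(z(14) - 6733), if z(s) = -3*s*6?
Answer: -1/6985 ≈ -0.00014316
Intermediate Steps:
z(s) = -18*s
1/(z(14) - 6733) = 1/(-18*14 - 6733) = 1/(-252 - 6733) = 1/(-6985) = -1/6985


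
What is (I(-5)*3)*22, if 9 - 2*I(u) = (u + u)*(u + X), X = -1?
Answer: -1683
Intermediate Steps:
I(u) = 9/2 - u*(-1 + u) (I(u) = 9/2 - (u + u)*(u - 1)/2 = 9/2 - 2*u*(-1 + u)/2 = 9/2 - u*(-1 + u))
(I(-5)*3)*22 = ((9/2 - 5 - 1*(-5)**2)*3)*22 = ((9/2 - 5 - 1*25)*3)*22 = ((9/2 - 5 - 25)*3)*22 = -51/2*3*22 = -153/2*22 = -1683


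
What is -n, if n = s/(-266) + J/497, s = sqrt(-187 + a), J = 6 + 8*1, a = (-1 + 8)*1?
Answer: -2/71 + 3*I*sqrt(5)/133 ≈ -0.028169 + 0.050438*I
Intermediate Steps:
a = 7 (a = 7*1 = 7)
J = 14 (J = 6 + 8 = 14)
s = 6*I*sqrt(5) (s = sqrt(-187 + 7) = sqrt(-180) = 6*I*sqrt(5) ≈ 13.416*I)
n = 2/71 - 3*I*sqrt(5)/133 (n = (6*I*sqrt(5))/(-266) + 14/497 = (6*I*sqrt(5))*(-1/266) + 14*(1/497) = -3*I*sqrt(5)/133 + 2/71 = 2/71 - 3*I*sqrt(5)/133 ≈ 0.028169 - 0.050438*I)
-n = -(2/71 - 3*I*sqrt(5)/133) = -2/71 + 3*I*sqrt(5)/133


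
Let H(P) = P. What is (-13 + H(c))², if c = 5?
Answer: 64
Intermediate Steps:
(-13 + H(c))² = (-13 + 5)² = (-8)² = 64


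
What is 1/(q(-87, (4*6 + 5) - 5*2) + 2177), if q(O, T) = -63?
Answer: 1/2114 ≈ 0.00047304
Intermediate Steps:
1/(q(-87, (4*6 + 5) - 5*2) + 2177) = 1/(-63 + 2177) = 1/2114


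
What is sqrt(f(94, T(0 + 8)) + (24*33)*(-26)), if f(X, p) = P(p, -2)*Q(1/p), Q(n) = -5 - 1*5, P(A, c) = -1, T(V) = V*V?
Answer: I*sqrt(20582) ≈ 143.46*I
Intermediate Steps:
T(V) = V**2
Q(n) = -10 (Q(n) = -5 - 5 = -10)
f(X, p) = 10 (f(X, p) = -1*(-10) = 10)
sqrt(f(94, T(0 + 8)) + (24*33)*(-26)) = sqrt(10 + (24*33)*(-26)) = sqrt(10 + 792*(-26)) = sqrt(10 - 20592) = sqrt(-20582) = I*sqrt(20582)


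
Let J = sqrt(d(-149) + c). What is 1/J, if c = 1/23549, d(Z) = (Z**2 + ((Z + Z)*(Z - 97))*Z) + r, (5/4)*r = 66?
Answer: -I*sqrt(16791688300370470)/427831881618 ≈ -0.00030288*I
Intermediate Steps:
r = 264/5 (r = (4/5)*66 = 264/5 ≈ 52.800)
d(Z) = 264/5 + Z**2 + 2*Z**2*(-97 + Z) (d(Z) = (Z**2 + ((Z + Z)*(Z - 97))*Z) + 264/5 = (Z**2 + ((2*Z)*(-97 + Z))*Z) + 264/5 = (Z**2 + (2*Z*(-97 + Z))*Z) + 264/5 = (Z**2 + 2*Z**2*(-97 + Z)) + 264/5 = 264/5 + Z**2 + 2*Z**2*(-97 + Z))
c = 1/23549 ≈ 4.2465e-5
J = 3*I*sqrt(16791688300370470)/117745 (J = sqrt((264/5 - 193*(-149)**2 + 2*(-149)**3) + 1/23549) = sqrt((264/5 - 193*22201 + 2*(-3307949)) + 1/23549) = sqrt((264/5 - 4284793 - 6615898) + 1/23549) = sqrt(-54503191/5 + 1/23549) = sqrt(-1283495644854/117745) = 3*I*sqrt(16791688300370470)/117745 ≈ 3301.6*I)
1/J = 1/(3*I*sqrt(16791688300370470)/117745) = -I*sqrt(16791688300370470)/427831881618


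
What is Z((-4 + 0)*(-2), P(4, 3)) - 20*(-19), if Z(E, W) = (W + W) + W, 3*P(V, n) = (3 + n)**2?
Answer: 416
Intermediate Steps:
P(V, n) = (3 + n)**2/3
Z(E, W) = 3*W (Z(E, W) = 2*W + W = 3*W)
Z((-4 + 0)*(-2), P(4, 3)) - 20*(-19) = 3*((3 + 3)**2/3) - 20*(-19) = 3*((1/3)*6**2) + 380 = 3*((1/3)*36) + 380 = 3*12 + 380 = 36 + 380 = 416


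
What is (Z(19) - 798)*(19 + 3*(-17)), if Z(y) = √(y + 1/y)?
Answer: 25536 - 32*√6878/19 ≈ 25396.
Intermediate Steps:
(Z(19) - 798)*(19 + 3*(-17)) = (√(19 + 1/19) - 798)*(19 + 3*(-17)) = (√(19 + 1/19) - 798)*(19 - 51) = (√(362/19) - 798)*(-32) = (√6878/19 - 798)*(-32) = (-798 + √6878/19)*(-32) = 25536 - 32*√6878/19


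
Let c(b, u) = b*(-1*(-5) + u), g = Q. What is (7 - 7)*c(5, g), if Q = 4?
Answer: 0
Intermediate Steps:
g = 4
c(b, u) = b*(5 + u)
(7 - 7)*c(5, g) = (7 - 7)*(5*(5 + 4)) = 0*(5*9) = 0*45 = 0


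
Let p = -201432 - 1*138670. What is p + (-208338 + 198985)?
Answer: -349455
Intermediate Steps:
p = -340102 (p = -201432 - 138670 = -340102)
p + (-208338 + 198985) = -340102 + (-208338 + 198985) = -340102 - 9353 = -349455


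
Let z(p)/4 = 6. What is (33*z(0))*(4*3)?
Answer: 9504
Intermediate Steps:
z(p) = 24 (z(p) = 4*6 = 24)
(33*z(0))*(4*3) = (33*24)*(4*3) = 792*12 = 9504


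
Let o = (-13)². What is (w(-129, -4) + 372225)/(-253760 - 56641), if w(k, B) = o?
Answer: -372394/310401 ≈ -1.1997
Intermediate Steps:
o = 169
w(k, B) = 169
(w(-129, -4) + 372225)/(-253760 - 56641) = (169 + 372225)/(-253760 - 56641) = 372394/(-310401) = 372394*(-1/310401) = -372394/310401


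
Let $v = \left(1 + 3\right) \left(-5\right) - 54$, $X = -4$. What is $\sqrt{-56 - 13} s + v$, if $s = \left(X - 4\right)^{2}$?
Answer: $-74 + 64 i \sqrt{69} \approx -74.0 + 531.62 i$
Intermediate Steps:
$s = 64$ ($s = \left(-4 - 4\right)^{2} = \left(-8\right)^{2} = 64$)
$v = -74$ ($v = 4 \left(-5\right) - 54 = -20 - 54 = -74$)
$\sqrt{-56 - 13} s + v = \sqrt{-56 - 13} \cdot 64 - 74 = \sqrt{-69} \cdot 64 - 74 = i \sqrt{69} \cdot 64 - 74 = 64 i \sqrt{69} - 74 = -74 + 64 i \sqrt{69}$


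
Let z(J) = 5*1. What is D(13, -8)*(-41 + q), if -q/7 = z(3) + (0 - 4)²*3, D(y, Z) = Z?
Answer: 3296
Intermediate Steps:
z(J) = 5
q = -371 (q = -7*(5 + (0 - 4)²*3) = -7*(5 + (-4)²*3) = -7*(5 + 16*3) = -7*(5 + 48) = -7*53 = -371)
D(13, -8)*(-41 + q) = -8*(-41 - 371) = -8*(-412) = 3296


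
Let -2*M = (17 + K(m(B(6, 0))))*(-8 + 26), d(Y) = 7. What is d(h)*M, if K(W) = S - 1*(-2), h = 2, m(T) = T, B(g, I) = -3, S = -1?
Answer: -1134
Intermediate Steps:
K(W) = 1 (K(W) = -1 - 1*(-2) = -1 + 2 = 1)
M = -162 (M = -(17 + 1)*(-8 + 26)/2 = -9*18 = -½*324 = -162)
d(h)*M = 7*(-162) = -1134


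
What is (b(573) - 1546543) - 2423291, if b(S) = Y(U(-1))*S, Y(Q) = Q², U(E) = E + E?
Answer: -3967542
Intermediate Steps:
U(E) = 2*E
b(S) = 4*S (b(S) = (2*(-1))²*S = (-2)²*S = 4*S)
(b(573) - 1546543) - 2423291 = (4*573 - 1546543) - 2423291 = (2292 - 1546543) - 2423291 = -1544251 - 2423291 = -3967542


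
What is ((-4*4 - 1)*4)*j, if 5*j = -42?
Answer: 2856/5 ≈ 571.20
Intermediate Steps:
j = -42/5 (j = (⅕)*(-42) = -42/5 ≈ -8.4000)
((-4*4 - 1)*4)*j = ((-4*4 - 1)*4)*(-42/5) = ((-16 - 1)*4)*(-42/5) = -17*4*(-42/5) = -68*(-42/5) = 2856/5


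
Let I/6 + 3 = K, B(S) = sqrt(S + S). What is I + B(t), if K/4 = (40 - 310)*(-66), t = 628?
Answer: 427662 + 2*sqrt(314) ≈ 4.2770e+5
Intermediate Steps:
K = 71280 (K = 4*((40 - 310)*(-66)) = 4*(-270*(-66)) = 4*17820 = 71280)
B(S) = sqrt(2)*sqrt(S) (B(S) = sqrt(2*S) = sqrt(2)*sqrt(S))
I = 427662 (I = -18 + 6*71280 = -18 + 427680 = 427662)
I + B(t) = 427662 + sqrt(2)*sqrt(628) = 427662 + sqrt(2)*(2*sqrt(157)) = 427662 + 2*sqrt(314)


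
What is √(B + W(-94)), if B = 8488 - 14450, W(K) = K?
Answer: 2*I*√1514 ≈ 77.82*I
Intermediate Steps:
B = -5962
√(B + W(-94)) = √(-5962 - 94) = √(-6056) = 2*I*√1514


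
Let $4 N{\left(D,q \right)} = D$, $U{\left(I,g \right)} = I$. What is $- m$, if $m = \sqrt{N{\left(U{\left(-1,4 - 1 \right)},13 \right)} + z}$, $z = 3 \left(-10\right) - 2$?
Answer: $- \frac{i \sqrt{129}}{2} \approx - 5.6789 i$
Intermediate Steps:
$N{\left(D,q \right)} = \frac{D}{4}$
$z = -32$ ($z = -30 - 2 = -32$)
$m = \frac{i \sqrt{129}}{2}$ ($m = \sqrt{\frac{1}{4} \left(-1\right) - 32} = \sqrt{- \frac{1}{4} - 32} = \sqrt{- \frac{129}{4}} = \frac{i \sqrt{129}}{2} \approx 5.6789 i$)
$- m = - \frac{i \sqrt{129}}{2}$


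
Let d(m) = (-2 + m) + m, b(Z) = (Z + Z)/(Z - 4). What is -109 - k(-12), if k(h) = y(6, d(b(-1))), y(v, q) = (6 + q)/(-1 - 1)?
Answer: -533/5 ≈ -106.60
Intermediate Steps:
b(Z) = 2*Z/(-4 + Z) (b(Z) = (2*Z)/(-4 + Z) = 2*Z/(-4 + Z))
d(m) = -2 + 2*m
y(v, q) = -3 - q/2 (y(v, q) = (6 + q)/(-2) = (6 + q)*(-1/2) = -3 - q/2)
k(h) = -12/5 (k(h) = -3 - (-2 + 2*(2*(-1)/(-4 - 1)))/2 = -3 - (-2 + 2*(2*(-1)/(-5)))/2 = -3 - (-2 + 2*(2*(-1)*(-1/5)))/2 = -3 - (-2 + 2*(2/5))/2 = -3 - (-2 + 4/5)/2 = -3 - 1/2*(-6/5) = -3 + 3/5 = -12/5)
-109 - k(-12) = -109 - 1*(-12/5) = -109 + 12/5 = -533/5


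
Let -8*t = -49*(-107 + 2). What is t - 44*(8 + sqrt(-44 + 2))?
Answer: -7961/8 - 44*I*sqrt(42) ≈ -995.13 - 285.15*I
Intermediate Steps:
t = -5145/8 (t = -(-49)*(-107 + 2)/8 = -(-49)*(-105)/8 = -1/8*5145 = -5145/8 ≈ -643.13)
t - 44*(8 + sqrt(-44 + 2)) = -5145/8 - 44*(8 + sqrt(-44 + 2)) = -5145/8 - 44*(8 + sqrt(-42)) = -5145/8 - 44*(8 + I*sqrt(42)) = -5145/8 + (-352 - 44*I*sqrt(42)) = -7961/8 - 44*I*sqrt(42)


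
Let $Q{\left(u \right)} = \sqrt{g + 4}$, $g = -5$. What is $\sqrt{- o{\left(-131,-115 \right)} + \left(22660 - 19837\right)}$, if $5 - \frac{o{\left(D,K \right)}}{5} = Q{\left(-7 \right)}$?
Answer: $\sqrt{2798 + 5 i} \approx 52.896 + 0.0473 i$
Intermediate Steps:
$Q{\left(u \right)} = i$ ($Q{\left(u \right)} = \sqrt{-5 + 4} = \sqrt{-1} = i$)
$o{\left(D,K \right)} = 25 - 5 i$
$\sqrt{- o{\left(-131,-115 \right)} + \left(22660 - 19837\right)} = \sqrt{- (25 - 5 i) + \left(22660 - 19837\right)} = \sqrt{\left(-25 + 5 i\right) + 2823} = \sqrt{2798 + 5 i}$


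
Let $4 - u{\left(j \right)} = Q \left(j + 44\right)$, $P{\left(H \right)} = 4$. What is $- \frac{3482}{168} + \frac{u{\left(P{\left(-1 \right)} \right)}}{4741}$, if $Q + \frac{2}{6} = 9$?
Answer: $- \frac{8288689}{398244} \approx -20.813$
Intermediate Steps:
$Q = \frac{26}{3}$ ($Q = - \frac{1}{3} + 9 = \frac{26}{3} \approx 8.6667$)
$u{\left(j \right)} = - \frac{1132}{3} - \frac{26 j}{3}$ ($u{\left(j \right)} = 4 - \frac{26 \left(j + 44\right)}{3} = 4 - \frac{26 \left(44 + j\right)}{3} = 4 - \left(\frac{1144}{3} + \frac{26 j}{3}\right) = - \frac{1132}{3} - \frac{26 j}{3}$)
$- \frac{3482}{168} + \frac{u{\left(P{\left(-1 \right)} \right)}}{4741} = - \frac{3482}{168} + \frac{- \frac{1132}{3} - \frac{104}{3}}{4741} = \left(-3482\right) \frac{1}{168} + \left(- \frac{1132}{3} - \frac{104}{3}\right) \frac{1}{4741} = - \frac{1741}{84} - \frac{412}{4741} = - \frac{8288689}{398244}$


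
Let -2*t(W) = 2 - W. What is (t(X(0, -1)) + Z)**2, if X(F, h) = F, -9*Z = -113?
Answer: 10816/81 ≈ 133.53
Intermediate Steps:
Z = 113/9 (Z = -1/9*(-113) = 113/9 ≈ 12.556)
t(W) = -1 + W/2 (t(W) = -(2 - W)/2 = -1 + W/2)
(t(X(0, -1)) + Z)**2 = ((-1 + (1/2)*0) + 113/9)**2 = ((-1 + 0) + 113/9)**2 = (-1 + 113/9)**2 = (104/9)**2 = 10816/81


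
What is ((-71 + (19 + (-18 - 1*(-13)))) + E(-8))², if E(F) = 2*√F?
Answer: 3217 - 456*I*√2 ≈ 3217.0 - 644.88*I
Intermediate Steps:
((-71 + (19 + (-18 - 1*(-13)))) + E(-8))² = ((-71 + (19 + (-18 - 1*(-13)))) + 2*√(-8))² = ((-71 + (19 + (-18 + 13))) + 2*(2*I*√2))² = ((-71 + (19 - 5)) + 4*I*√2)² = ((-71 + 14) + 4*I*√2)² = (-57 + 4*I*√2)²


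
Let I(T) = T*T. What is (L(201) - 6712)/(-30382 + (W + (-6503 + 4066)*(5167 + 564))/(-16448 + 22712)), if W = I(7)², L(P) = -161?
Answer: 7175412/34046149 ≈ 0.21076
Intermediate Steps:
I(T) = T²
W = 2401 (W = (7²)² = 49² = 2401)
(L(201) - 6712)/(-30382 + (W + (-6503 + 4066)*(5167 + 564))/(-16448 + 22712)) = (-161 - 6712)/(-30382 + (2401 + (-6503 + 4066)*(5167 + 564))/(-16448 + 22712)) = -6873/(-30382 + (2401 - 2437*5731)/6264) = -6873/(-30382 + (2401 - 13966447)*(1/6264)) = -6873/(-30382 - 13964046*1/6264) = -6873/(-30382 - 2327341/1044) = -6873/(-34046149/1044) = -6873*(-1044/34046149) = 7175412/34046149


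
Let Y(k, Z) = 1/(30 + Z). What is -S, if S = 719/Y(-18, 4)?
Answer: -24446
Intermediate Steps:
S = 24446 (S = 719/(1/(30 + 4)) = 719/(1/34) = 719*34 = 24446)
-S = -1*24446 = -24446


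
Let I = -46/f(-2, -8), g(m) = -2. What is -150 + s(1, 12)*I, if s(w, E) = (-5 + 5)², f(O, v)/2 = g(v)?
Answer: -150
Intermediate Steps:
f(O, v) = -4 (f(O, v) = 2*(-2) = -4)
s(w, E) = 0 (s(w, E) = 0² = 0)
I = 23/2 (I = -46/(-4) = -46*(-¼) = 23/2 ≈ 11.500)
-150 + s(1, 12)*I = -150 + 0*(23/2) = -150 + 0 = -150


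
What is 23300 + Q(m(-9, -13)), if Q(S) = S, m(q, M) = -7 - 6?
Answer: 23287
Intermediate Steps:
m(q, M) = -13
23300 + Q(m(-9, -13)) = 23300 - 13 = 23287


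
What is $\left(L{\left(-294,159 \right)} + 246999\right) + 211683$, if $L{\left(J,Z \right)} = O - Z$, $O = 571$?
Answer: $459094$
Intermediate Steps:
$L{\left(J,Z \right)} = 571 - Z$
$\left(L{\left(-294,159 \right)} + 246999\right) + 211683 = \left(\left(571 - 159\right) + 246999\right) + 211683 = \left(412 + 246999\right) + 211683 = 247411 + 211683 = 459094$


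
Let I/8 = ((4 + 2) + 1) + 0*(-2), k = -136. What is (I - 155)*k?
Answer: 13464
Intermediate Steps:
I = 56 (I = 8*(((4 + 2) + 1) + 0*(-2)) = 8*((6 + 1) + 0) = 8*(7 + 0) = 8*7 = 56)
(I - 155)*k = (56 - 155)*(-136) = -99*(-136) = 13464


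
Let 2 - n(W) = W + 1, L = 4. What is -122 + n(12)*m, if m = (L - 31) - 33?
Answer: 538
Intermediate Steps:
n(W) = 1 - W (n(W) = 2 - (W + 1) = 2 - (1 + W) = 2 + (-1 - W) = 1 - W)
m = -60 (m = (4 - 31) - 33 = -27 - 33 = -60)
-122 + n(12)*m = -122 + (1 - 1*12)*(-60) = -122 + (1 - 12)*(-60) = -122 - 11*(-60) = -122 + 660 = 538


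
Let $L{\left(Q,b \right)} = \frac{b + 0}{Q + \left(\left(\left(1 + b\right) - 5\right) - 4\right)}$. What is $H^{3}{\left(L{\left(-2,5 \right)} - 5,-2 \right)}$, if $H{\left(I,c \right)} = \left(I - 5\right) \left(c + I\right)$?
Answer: $681472$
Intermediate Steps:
$L{\left(Q,b \right)} = \frac{b}{-8 + Q + b}$ ($L{\left(Q,b \right)} = \frac{b}{Q + \left(\left(-4 + b\right) - 4\right)} = \frac{b}{Q + \left(-8 + b\right)} = \frac{b}{-8 + Q + b}$)
$H{\left(I,c \right)} = \left(-5 + I\right) \left(I + c\right)$
$H^{3}{\left(L{\left(-2,5 \right)} - 5,-2 \right)} = \left(\left(\frac{5}{-8 - 2 + 5} - 5\right)^{2} - 5 \left(\frac{5}{-8 - 2 + 5} - 5\right) - -10 + \left(\frac{5}{-8 - 2 + 5} - 5\right) \left(-2\right)\right)^{3} = \left(\left(\frac{5}{-5} - 5\right)^{2} - 5 \left(\frac{5}{-5} - 5\right) + 10 + \left(\frac{5}{-5} - 5\right) \left(-2\right)\right)^{3} = \left(\left(5 \left(- \frac{1}{5}\right) - 5\right)^{2} - 5 \left(5 \left(- \frac{1}{5}\right) - 5\right) + 10 + \left(5 \left(- \frac{1}{5}\right) - 5\right) \left(-2\right)\right)^{3} = \left(\left(-1 - 5\right)^{2} - 5 \left(-1 - 5\right) + 10 + \left(-1 - 5\right) \left(-2\right)\right)^{3} = \left(\left(-6\right)^{2} - -30 + 10 - -12\right)^{3} = \left(36 + 30 + 10 + 12\right)^{3} = 88^{3} = 681472$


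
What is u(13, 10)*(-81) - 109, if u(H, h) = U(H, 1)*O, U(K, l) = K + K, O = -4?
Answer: 8315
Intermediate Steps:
U(K, l) = 2*K
u(H, h) = -8*H (u(H, h) = (2*H)*(-4) = -8*H)
u(13, 10)*(-81) - 109 = -8*13*(-81) - 109 = -104*(-81) - 109 = 8424 - 109 = 8315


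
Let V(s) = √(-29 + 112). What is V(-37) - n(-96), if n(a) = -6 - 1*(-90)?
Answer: -84 + √83 ≈ -74.890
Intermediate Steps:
V(s) = √83
n(a) = 84 (n(a) = -6 + 90 = 84)
V(-37) - n(-96) = √83 - 1*84 = √83 - 84 = -84 + √83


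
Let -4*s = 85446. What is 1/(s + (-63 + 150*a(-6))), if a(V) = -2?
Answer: -2/43449 ≈ -4.6031e-5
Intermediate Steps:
s = -42723/2 (s = -1/4*85446 = -42723/2 ≈ -21362.)
1/(s + (-63 + 150*a(-6))) = 1/(-42723/2 + (-63 + 150*(-2))) = 1/(-42723/2 + (-63 - 300)) = 1/(-42723/2 - 363) = 1/(-43449/2) = -2/43449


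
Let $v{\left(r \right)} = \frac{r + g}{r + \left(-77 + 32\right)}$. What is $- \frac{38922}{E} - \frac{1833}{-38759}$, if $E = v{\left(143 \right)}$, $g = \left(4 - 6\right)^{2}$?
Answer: $- \frac{1005716699}{38759} \approx -25948.0$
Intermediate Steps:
$g = 4$ ($g = \left(-2\right)^{2} = 4$)
$v{\left(r \right)} = \frac{4 + r}{-45 + r}$ ($v{\left(r \right)} = \frac{r + 4}{r + \left(-77 + 32\right)} = \frac{4 + r}{r - 45} = \frac{4 + r}{-45 + r}$)
$E = \frac{3}{2}$ ($E = \frac{4 + 143}{-45 + 143} = \frac{1}{98} \cdot 147 = \frac{3}{2} \approx 1.5$)
$- \frac{38922}{E} - \frac{1833}{-38759} = - \frac{38922}{\frac{3}{2}} - \frac{1833}{-38759} = \left(-38922\right) \frac{2}{3} - - \frac{1833}{38759} = -25948 + \frac{1833}{38759} = - \frac{1005716699}{38759}$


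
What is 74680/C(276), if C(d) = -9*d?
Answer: -18670/621 ≈ -30.064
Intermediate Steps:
74680/C(276) = 74680/((-9*276)) = 74680/(-2484) = 74680*(-1/2484) = -18670/621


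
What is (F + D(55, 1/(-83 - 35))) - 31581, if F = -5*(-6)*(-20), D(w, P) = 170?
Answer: -32011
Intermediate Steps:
F = -600 (F = 30*(-20) = -600)
(F + D(55, 1/(-83 - 35))) - 31581 = (-600 + 170) - 31581 = -430 - 31581 = -32011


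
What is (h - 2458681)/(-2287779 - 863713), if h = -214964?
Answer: 2673645/3151492 ≈ 0.84837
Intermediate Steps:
(h - 2458681)/(-2287779 - 863713) = (-214964 - 2458681)/(-2287779 - 863713) = -2673645/(-3151492) = -2673645*(-1/3151492) = 2673645/3151492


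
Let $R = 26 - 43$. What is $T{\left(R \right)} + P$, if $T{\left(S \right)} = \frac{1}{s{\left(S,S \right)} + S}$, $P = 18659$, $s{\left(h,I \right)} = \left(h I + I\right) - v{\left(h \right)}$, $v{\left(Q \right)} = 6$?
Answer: $\frac{4646092}{249} \approx 18659.0$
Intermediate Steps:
$s{\left(h,I \right)} = -6 + I + I h$ ($s{\left(h,I \right)} = \left(h I + I\right) - 6 = \left(I h + I\right) - 6 = \left(I + I h\right) - 6 = -6 + I + I h$)
$R = -17$ ($R = 26 - 43 = -17$)
$T{\left(S \right)} = \frac{1}{-6 + S^{2} + 2 S}$ ($T{\left(S \right)} = \frac{1}{\left(-6 + S + S S\right) + S} = \frac{1}{\left(-6 + S + S^{2}\right) + S} = \frac{1}{-6 + S^{2} + 2 S}$)
$T{\left(R \right)} + P = \frac{1}{-6 + \left(-17\right)^{2} + 2 \left(-17\right)} + 18659 = \frac{1}{-6 + 289 - 34} + 18659 = \frac{1}{249} + 18659 = \frac{4646092}{249}$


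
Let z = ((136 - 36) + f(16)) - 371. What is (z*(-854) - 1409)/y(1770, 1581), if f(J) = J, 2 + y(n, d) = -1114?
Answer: -216361/1116 ≈ -193.87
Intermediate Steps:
y(n, d) = -1116 (y(n, d) = -2 - 1114 = -1116)
z = -255 (z = ((136 - 36) + 16) - 371 = (100 + 16) - 371 = 116 - 371 = -255)
(z*(-854) - 1409)/y(1770, 1581) = (-255*(-854) - 1409)/(-1116) = (217770 - 1409)*(-1/1116) = 216361*(-1/1116) = -216361/1116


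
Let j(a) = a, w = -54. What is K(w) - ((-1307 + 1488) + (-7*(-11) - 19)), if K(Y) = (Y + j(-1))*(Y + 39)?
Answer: 586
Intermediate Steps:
K(Y) = (-1 + Y)*(39 + Y) (K(Y) = (Y - 1)*(Y + 39) = (-1 + Y)*(39 + Y))
K(w) - ((-1307 + 1488) + (-7*(-11) - 19)) = (-39 + (-54)² + 38*(-54)) - ((-1307 + 1488) + (-7*(-11) - 19)) = (-39 + 2916 - 2052) - (181 + (77 - 19)) = 825 - (181 + 58) = 825 - 1*239 = 825 - 239 = 586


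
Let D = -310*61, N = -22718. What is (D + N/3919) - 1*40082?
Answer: -231212366/3919 ≈ -58998.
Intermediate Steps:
D = -18910
(D + N/3919) - 1*40082 = (-18910 - 22718/3919) - 1*40082 = (-18910 - 22718*1/3919) - 40082 = (-18910 - 22718/3919) - 40082 = -74131008/3919 - 40082 = -231212366/3919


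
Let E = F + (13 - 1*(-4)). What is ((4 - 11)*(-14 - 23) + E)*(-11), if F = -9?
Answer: -2937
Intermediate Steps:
E = 8 (E = -9 + (13 - 1*(-4)) = -9 + (13 + 4) = -9 + 17 = 8)
((4 - 11)*(-14 - 23) + E)*(-11) = ((4 - 11)*(-14 - 23) + 8)*(-11) = (-7*(-37) + 8)*(-11) = (259 + 8)*(-11) = 267*(-11) = -2937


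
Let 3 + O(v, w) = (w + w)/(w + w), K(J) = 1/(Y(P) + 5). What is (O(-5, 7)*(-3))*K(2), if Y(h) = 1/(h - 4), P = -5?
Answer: 27/22 ≈ 1.2273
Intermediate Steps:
Y(h) = 1/(-4 + h)
K(J) = 9/44 (K(J) = 1/(1/(-4 - 5) + 5) = 1/(1/(-9) + 5) = 1/(-⅑ + 5) = 1/(44/9) = 9/44)
O(v, w) = -2 (O(v, w) = -3 + (w + w)/(w + w) = -3 + (2*w)/((2*w)) = -3 + (2*w)*(1/(2*w)) = -3 + 1 = -2)
(O(-5, 7)*(-3))*K(2) = -2*(-3)*(9/44) = 6*(9/44) = 27/22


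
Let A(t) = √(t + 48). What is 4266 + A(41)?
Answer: 4266 + √89 ≈ 4275.4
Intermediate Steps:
A(t) = √(48 + t)
4266 + A(41) = 4266 + √(48 + 41) = 4266 + √89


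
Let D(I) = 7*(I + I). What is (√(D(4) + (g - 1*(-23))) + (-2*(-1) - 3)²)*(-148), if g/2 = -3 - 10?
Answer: -148 - 148*√53 ≈ -1225.5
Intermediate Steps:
g = -26 (g = 2*(-3 - 10) = 2*(-13) = -26)
D(I) = 14*I (D(I) = 7*(2*I) = 14*I)
(√(D(4) + (g - 1*(-23))) + (-2*(-1) - 3)²)*(-148) = (√(14*4 + (-26 - 1*(-23))) + (-2*(-1) - 3)²)*(-148) = (√(56 + (-26 + 23)) + (2 - 3)²)*(-148) = (√(56 - 3) + (-1)²)*(-148) = (√53 + 1)*(-148) = (1 + √53)*(-148) = -148 - 148*√53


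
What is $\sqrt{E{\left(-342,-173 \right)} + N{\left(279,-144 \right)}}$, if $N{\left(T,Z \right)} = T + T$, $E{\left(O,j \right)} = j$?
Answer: $\sqrt{385} \approx 19.621$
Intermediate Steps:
$N{\left(T,Z \right)} = 2 T$
$\sqrt{E{\left(-342,-173 \right)} + N{\left(279,-144 \right)}} = \sqrt{-173 + 2 \cdot 279} = \sqrt{-173 + 558} = \sqrt{385}$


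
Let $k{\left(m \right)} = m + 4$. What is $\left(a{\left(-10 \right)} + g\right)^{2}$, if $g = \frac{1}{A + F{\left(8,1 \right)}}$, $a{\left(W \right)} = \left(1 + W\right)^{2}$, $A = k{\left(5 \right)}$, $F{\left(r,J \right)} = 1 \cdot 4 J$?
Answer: $\frac{1110916}{169} \approx 6573.5$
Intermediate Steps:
$k{\left(m \right)} = 4 + m$
$F{\left(r,J \right)} = 4 J$
$A = 9$ ($A = 4 + 5 = 9$)
$g = \frac{1}{13}$ ($g = \frac{1}{9 + 4 \cdot 1} = \frac{1}{9 + 4} = \frac{1}{13} \approx 0.076923$)
$\left(a{\left(-10 \right)} + g\right)^{2} = \left(\left(1 - 10\right)^{2} + \frac{1}{13}\right)^{2} = \left(\left(-9\right)^{2} + \frac{1}{13}\right)^{2} = \left(81 + \frac{1}{13}\right)^{2} = \left(\frac{1054}{13}\right)^{2} = \frac{1110916}{169}$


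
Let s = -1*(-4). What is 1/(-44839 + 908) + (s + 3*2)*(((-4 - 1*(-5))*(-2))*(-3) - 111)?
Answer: -46127551/43931 ≈ -1050.0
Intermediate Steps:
s = 4
1/(-44839 + 908) + (s + 3*2)*(((-4 - 1*(-5))*(-2))*(-3) - 111) = 1/(-44839 + 908) + (4 + 3*2)*(((-4 - 1*(-5))*(-2))*(-3) - 111) = 1/(-43931) + (4 + 6)*(((-4 + 5)*(-2))*(-3) - 111) = -1/43931 + 10*((1*(-2))*(-3) - 111) = -1/43931 + 10*(-2*(-3) - 111) = -1/43931 + 10*(6 - 111) = -1/43931 + 10*(-105) = -1/43931 - 1050 = -46127551/43931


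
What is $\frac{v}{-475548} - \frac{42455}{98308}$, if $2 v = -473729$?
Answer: $\frac{221163209}{3339298056} \approx 0.06623$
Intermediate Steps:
$v = - \frac{473729}{2}$ ($v = \frac{1}{2} \left(-473729\right) = - \frac{473729}{2} \approx -2.3686 \cdot 10^{5}$)
$\frac{v}{-475548} - \frac{42455}{98308} = - \frac{473729}{2 \left(-475548\right)} - \frac{42455}{98308} = \left(- \frac{473729}{2}\right) \left(- \frac{1}{475548}\right) - \frac{6065}{14044} = \frac{473729}{951096} - \frac{6065}{14044} = \frac{221163209}{3339298056}$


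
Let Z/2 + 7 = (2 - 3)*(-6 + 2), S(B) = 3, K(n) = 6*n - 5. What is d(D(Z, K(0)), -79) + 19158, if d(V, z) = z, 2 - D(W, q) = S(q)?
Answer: 19079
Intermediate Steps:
K(n) = -5 + 6*n
Z = -6 (Z = -14 + 2*((2 - 3)*(-6 + 2)) = -14 + 2*(-1*(-4)) = -14 + 2*4 = -14 + 8 = -6)
D(W, q) = -1 (D(W, q) = 2 - 1*3 = 2 - 3 = -1)
d(D(Z, K(0)), -79) + 19158 = -79 + 19158 = 19079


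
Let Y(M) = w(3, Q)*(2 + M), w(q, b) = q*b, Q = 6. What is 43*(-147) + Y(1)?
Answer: -6267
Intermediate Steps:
w(q, b) = b*q
Y(M) = 36 + 18*M (Y(M) = (6*3)*(2 + M) = 18*(2 + M) = 36 + 18*M)
43*(-147) + Y(1) = 43*(-147) + (36 + 18*1) = -6321 + (36 + 18) = -6321 + 54 = -6267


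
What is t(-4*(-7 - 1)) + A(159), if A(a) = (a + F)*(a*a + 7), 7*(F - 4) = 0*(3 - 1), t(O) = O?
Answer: 4121976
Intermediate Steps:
F = 4 (F = 4 + (0*(3 - 1))/7 = 4 + (0*2)/7 = 4 + (1/7)*0 = 4 + 0 = 4)
A(a) = (4 + a)*(7 + a**2) (A(a) = (a + 4)*(a*a + 7) = (4 + a)*(a**2 + 7) = (4 + a)*(7 + a**2))
t(-4*(-7 - 1)) + A(159) = -4*(-7 - 1) + (28 + 159**3 + 4*159**2 + 7*159) = -4*(-8) + (28 + 4019679 + 4*25281 + 1113) = 32 + (28 + 4019679 + 101124 + 1113) = 32 + 4121944 = 4121976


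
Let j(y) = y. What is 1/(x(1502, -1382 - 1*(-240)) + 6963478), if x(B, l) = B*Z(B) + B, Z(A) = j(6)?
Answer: 1/6973992 ≈ 1.4339e-7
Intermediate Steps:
Z(A) = 6
x(B, l) = 7*B (x(B, l) = B*6 + B = 6*B + B = 7*B)
1/(x(1502, -1382 - 1*(-240)) + 6963478) = 1/(7*1502 + 6963478) = 1/(10514 + 6963478) = 1/6973992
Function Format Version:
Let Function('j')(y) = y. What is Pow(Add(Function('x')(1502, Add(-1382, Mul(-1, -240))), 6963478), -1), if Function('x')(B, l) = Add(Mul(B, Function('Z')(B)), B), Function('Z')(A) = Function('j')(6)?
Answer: Rational(1, 6973992) ≈ 1.4339e-7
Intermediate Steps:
Function('Z')(A) = 6
Function('x')(B, l) = Mul(7, B) (Function('x')(B, l) = Add(Mul(B, 6), B) = Add(Mul(6, B), B) = Mul(7, B))
Pow(Add(Function('x')(1502, Add(-1382, Mul(-1, -240))), 6963478), -1) = Pow(Add(Mul(7, 1502), 6963478), -1) = Pow(Add(10514, 6963478), -1) = Pow(6973992, -1) = Rational(1, 6973992)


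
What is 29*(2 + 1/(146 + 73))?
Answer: 12731/219 ≈ 58.132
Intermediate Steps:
29*(2 + 1/(146 + 73)) = 29*(2 + 1/219) = 29*(439/219) = 12731/219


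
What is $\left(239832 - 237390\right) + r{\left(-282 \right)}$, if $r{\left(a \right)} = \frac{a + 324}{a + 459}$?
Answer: $\frac{144092}{59} \approx 2442.2$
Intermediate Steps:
$r{\left(a \right)} = \frac{324 + a}{459 + a}$
$\left(239832 - 237390\right) + r{\left(-282 \right)} = \left(239832 - 237390\right) + \frac{324 - 282}{459 - 282} = 2442 + \frac{1}{177} \cdot 42 = 2442 + \frac{14}{59} = \frac{144092}{59}$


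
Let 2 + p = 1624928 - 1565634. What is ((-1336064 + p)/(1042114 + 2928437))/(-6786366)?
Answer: 638386/13472806153833 ≈ 4.7383e-8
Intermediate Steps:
p = 59292 (p = -2 + (1624928 - 1565634) = -2 + 59294 = 59292)
((-1336064 + p)/(1042114 + 2928437))/(-6786366) = ((-1336064 + 59292)/(1042114 + 2928437))/(-6786366) = -1276772/3970551*(-1/6786366) = 638386/13472806153833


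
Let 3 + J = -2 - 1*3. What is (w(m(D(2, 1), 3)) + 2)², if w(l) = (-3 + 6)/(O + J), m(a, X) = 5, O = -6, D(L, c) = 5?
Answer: 625/196 ≈ 3.1888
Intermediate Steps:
J = -8 (J = -3 + (-2 - 1*3) = -3 + (-2 - 3) = -3 - 5 = -8)
w(l) = -3/14 (w(l) = (-3 + 6)/(-6 - 8) = 3/(-14) = 3*(-1/14) = -3/14)
(w(m(D(2, 1), 3)) + 2)² = (-3/14 + 2)² = (25/14)² = 625/196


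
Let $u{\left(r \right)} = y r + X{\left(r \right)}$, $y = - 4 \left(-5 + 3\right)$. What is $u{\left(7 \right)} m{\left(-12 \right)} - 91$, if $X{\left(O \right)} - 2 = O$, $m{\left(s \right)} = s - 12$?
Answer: $-1651$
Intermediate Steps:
$m{\left(s \right)} = -12 + s$
$y = 8$ ($y = \left(-4\right) \left(-2\right) = 8$)
$X{\left(O \right)} = 2 + O$
$u{\left(r \right)} = 2 + 9 r$ ($u{\left(r \right)} = 8 r + \left(2 + r\right) = 2 + 9 r$)
$u{\left(7 \right)} m{\left(-12 \right)} - 91 = \left(2 + 9 \cdot 7\right) \left(-12 - 12\right) - 91 = \left(2 + 63\right) \left(-24\right) - 91 = 65 \left(-24\right) - 91 = -1560 - 91 = -1651$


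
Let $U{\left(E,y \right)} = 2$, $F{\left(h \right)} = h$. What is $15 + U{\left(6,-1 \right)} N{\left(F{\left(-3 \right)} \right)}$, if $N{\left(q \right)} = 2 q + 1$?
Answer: $5$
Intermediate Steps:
$N{\left(q \right)} = 1 + 2 q$
$15 + U{\left(6,-1 \right)} N{\left(F{\left(-3 \right)} \right)} = 15 + 2 \left(1 + 2 \left(-3\right)\right) = 15 + 2 \left(1 - 6\right) = 15 + 2 \left(-5\right) = 15 - 10 = 5$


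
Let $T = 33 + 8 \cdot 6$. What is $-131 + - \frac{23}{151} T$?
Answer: $- \frac{21644}{151} \approx -143.34$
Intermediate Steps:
$T = 81$ ($T = 33 + 48 = 81$)
$-131 + - \frac{23}{151} T = -131 + - \frac{23}{151} \cdot 81 = -131 + \left(-23\right) \frac{1}{151} \cdot 81 = -131 - \frac{1863}{151} = - \frac{21644}{151}$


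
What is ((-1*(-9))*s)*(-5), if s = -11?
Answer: 495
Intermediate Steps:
((-1*(-9))*s)*(-5) = (-1*(-9)*(-11))*(-5) = (9*(-11))*(-5) = -99*(-5) = 495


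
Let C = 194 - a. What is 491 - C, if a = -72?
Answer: 225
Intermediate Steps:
C = 266 (C = 194 - 1*(-72) = 194 + 72 = 266)
491 - C = 491 - 1*266 = 491 - 266 = 225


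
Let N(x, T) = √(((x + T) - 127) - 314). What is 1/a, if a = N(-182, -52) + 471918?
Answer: 157306/74235533133 - 5*I*√3/74235533133 ≈ 2.119e-6 - 1.1666e-10*I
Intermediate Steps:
N(x, T) = √(-441 + T + x) (N(x, T) = √(((T + x) - 127) - 314) = √((-127 + T + x) - 314) = √(-441 + T + x))
a = 471918 + 15*I*√3 (a = √(-441 - 52 - 182) + 471918 = √(-675) + 471918 = 15*I*√3 + 471918 = 471918 + 15*I*√3 ≈ 4.7192e+5 + 25.981*I)
1/a = 1/(471918 + 15*I*√3)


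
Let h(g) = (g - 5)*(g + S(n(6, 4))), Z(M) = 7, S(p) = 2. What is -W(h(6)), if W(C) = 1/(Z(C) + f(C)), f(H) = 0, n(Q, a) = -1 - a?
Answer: -1/7 ≈ -0.14286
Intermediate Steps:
h(g) = (-5 + g)*(2 + g) (h(g) = (g - 5)*(g + 2) = (-5 + g)*(2 + g))
W(C) = 1/7 (W(C) = 1/(7 + 0) = 1/7)
-W(h(6)) = -1*1/7 = -1/7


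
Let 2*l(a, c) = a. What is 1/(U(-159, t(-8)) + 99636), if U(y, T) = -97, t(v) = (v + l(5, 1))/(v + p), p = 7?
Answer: 1/99539 ≈ 1.0046e-5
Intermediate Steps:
l(a, c) = a/2
t(v) = (5/2 + v)/(7 + v) (t(v) = (v + (1/2)*5)/(v + 7) = (v + 5/2)/(7 + v) = (5/2 + v)/(7 + v))
1/(U(-159, t(-8)) + 99636) = 1/(-97 + 99636) = 1/99539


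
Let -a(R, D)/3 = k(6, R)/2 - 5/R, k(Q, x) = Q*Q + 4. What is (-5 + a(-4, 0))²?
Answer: 75625/16 ≈ 4726.6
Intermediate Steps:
k(Q, x) = 4 + Q² (k(Q, x) = Q² + 4 = 4 + Q²)
a(R, D) = -60 + 15/R (a(R, D) = -3*((4 + 6²)/2 - 5/R) = -3*((4 + 36)*(½) - 5/R) = -3*(40*(½) - 5/R) = -3*(20 - 5/R) = -60 + 15/R)
(-5 + a(-4, 0))² = (-5 + (-60 + 15/(-4)))² = (-5 + (-60 + 15*(-¼)))² = (-5 + (-60 - 15/4))² = (-5 - 255/4)² = (-275/4)² = 75625/16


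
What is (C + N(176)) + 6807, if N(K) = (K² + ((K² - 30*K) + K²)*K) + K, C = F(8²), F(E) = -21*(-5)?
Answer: 10012336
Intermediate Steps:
F(E) = 105
C = 105
N(K) = K + K² + K*(-30*K + 2*K²) (N(K) = (K² + (-30*K + 2*K²)*K) + K = (K² + K*(-30*K + 2*K²)) + K = K + K² + K*(-30*K + 2*K²))
(C + N(176)) + 6807 = (105 + 176*(1 - 29*176 + 2*176²)) + 6807 = (105 + 176*(1 - 5104 + 2*30976)) + 6807 = (105 + 176*(1 - 5104 + 61952)) + 6807 = (105 + 176*56849) + 6807 = (105 + 10005424) + 6807 = 10005529 + 6807 = 10012336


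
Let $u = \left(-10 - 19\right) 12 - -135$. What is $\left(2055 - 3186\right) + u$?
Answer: $-1344$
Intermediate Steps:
$u = -213$ ($u = \left(-29\right) 12 + 135 = -348 + 135 = -213$)
$\left(2055 - 3186\right) + u = \left(2055 - 3186\right) - 213 = -1131 - 213 = -1344$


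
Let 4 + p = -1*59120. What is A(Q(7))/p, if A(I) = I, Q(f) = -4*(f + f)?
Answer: 14/14781 ≈ 0.00094716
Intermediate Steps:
Q(f) = -8*f
p = -59124 (p = -4 - 1*59120 = -4 - 59120 = -59124)
A(Q(7))/p = -8*7/(-59124) = -56*(-1/59124) = 14/14781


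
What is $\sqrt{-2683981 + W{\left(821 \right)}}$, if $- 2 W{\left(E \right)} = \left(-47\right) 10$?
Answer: $3 i \sqrt{298194} \approx 1638.2 i$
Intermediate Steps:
$W{\left(E \right)} = 235$ ($W{\left(E \right)} = - \frac{\left(-47\right) 10}{2} = \left(- \frac{1}{2}\right) \left(-470\right) = 235$)
$\sqrt{-2683981 + W{\left(821 \right)}} = \sqrt{-2683981 + 235} = \sqrt{-2683746} = 3 i \sqrt{298194}$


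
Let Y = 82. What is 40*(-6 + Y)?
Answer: 3040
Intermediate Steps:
40*(-6 + Y) = 40*(-6 + 82) = 40*76 = 3040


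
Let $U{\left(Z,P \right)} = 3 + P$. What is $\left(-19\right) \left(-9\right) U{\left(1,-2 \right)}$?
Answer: $171$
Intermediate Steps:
$\left(-19\right) \left(-9\right) U{\left(1,-2 \right)} = \left(-19\right) \left(-9\right) \left(3 - 2\right) = 171 \cdot 1 = 171$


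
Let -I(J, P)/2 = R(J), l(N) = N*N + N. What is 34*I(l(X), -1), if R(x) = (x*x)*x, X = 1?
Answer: -544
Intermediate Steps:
R(x) = x³ (R(x) = x²*x = x³)
l(N) = N + N² (l(N) = N² + N = N + N²)
I(J, P) = -2*J³
34*I(l(X), -1) = 34*(-2*(1 + 1)³) = 34*(-2*(1*2)³) = 34*(-2*2³) = 34*(-2*8) = 34*(-16) = -544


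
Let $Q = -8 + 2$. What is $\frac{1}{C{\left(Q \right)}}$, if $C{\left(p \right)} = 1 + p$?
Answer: $- \frac{1}{5} \approx -0.2$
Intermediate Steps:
$Q = -6$
$\frac{1}{C{\left(Q \right)}} = \frac{1}{1 - 6} = \frac{1}{-5} = - \frac{1}{5}$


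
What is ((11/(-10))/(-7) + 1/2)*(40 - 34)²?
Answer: 828/35 ≈ 23.657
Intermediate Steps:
((11/(-10))/(-7) + 1/2)*(40 - 34)² = ((11*(-⅒))*(-⅐) + 1*(½))*6² = (-11/10*(-⅐) + ½)*36 = (11/70 + ½)*36 = (23/35)*36 = 828/35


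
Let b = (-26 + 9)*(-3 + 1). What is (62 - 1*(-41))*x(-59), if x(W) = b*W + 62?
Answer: -200232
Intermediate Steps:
b = 34 (b = -17*(-2) = 34)
x(W) = 62 + 34*W (x(W) = 34*W + 62 = 62 + 34*W)
(62 - 1*(-41))*x(-59) = (62 - 1*(-41))*(62 + 34*(-59)) = (62 + 41)*(62 - 2006) = 103*(-1944) = -200232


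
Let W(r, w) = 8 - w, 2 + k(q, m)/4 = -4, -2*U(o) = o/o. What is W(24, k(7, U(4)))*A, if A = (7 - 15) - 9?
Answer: -544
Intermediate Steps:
A = -17 (A = -8 - 9 = -17)
U(o) = -½ (U(o) = -o/(2*o) = -½*1 = -½)
k(q, m) = -24 (k(q, m) = -8 + 4*(-4) = -8 - 16 = -24)
W(24, k(7, U(4)))*A = (8 - 1*(-24))*(-17) = (8 + 24)*(-17) = 32*(-17) = -544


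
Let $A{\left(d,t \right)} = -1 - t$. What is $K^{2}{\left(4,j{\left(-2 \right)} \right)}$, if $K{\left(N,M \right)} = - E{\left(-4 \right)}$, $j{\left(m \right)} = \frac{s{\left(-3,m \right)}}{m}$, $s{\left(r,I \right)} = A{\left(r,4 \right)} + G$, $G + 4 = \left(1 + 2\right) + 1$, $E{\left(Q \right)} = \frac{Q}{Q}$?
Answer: $1$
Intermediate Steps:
$E{\left(Q \right)} = 1$
$G = 0$ ($G = -4 + \left(\left(1 + 2\right) + 1\right) = -4 + \left(3 + 1\right) = -4 + 4 = 0$)
$s{\left(r,I \right)} = -5$ ($s{\left(r,I \right)} = \left(-1 - 4\right) + 0 = -5 + 0 = -5$)
$j{\left(m \right)} = - \frac{5}{m}$
$K{\left(N,M \right)} = -1$ ($K{\left(N,M \right)} = \left(-1\right) 1 = -1$)
$K^{2}{\left(4,j{\left(-2 \right)} \right)} = \left(-1\right)^{2} = 1$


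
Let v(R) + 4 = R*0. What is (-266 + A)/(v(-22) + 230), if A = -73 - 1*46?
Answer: -385/226 ≈ -1.7035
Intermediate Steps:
A = -119 (A = -73 - 46 = -119)
v(R) = -4 (v(R) = -4 + R*0 = -4 + 0 = -4)
(-266 + A)/(v(-22) + 230) = (-266 - 119)/(-4 + 230) = -385/226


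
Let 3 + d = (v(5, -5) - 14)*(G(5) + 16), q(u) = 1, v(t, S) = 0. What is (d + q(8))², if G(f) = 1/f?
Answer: 1308736/25 ≈ 52349.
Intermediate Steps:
d = -1149/5 (d = -3 + (0 - 14)*(1/5 + 16) = -3 - 14*(⅕ + 16) = -3 - 14*81/5 = -3 - 1134/5 = -1149/5 ≈ -229.80)
(d + q(8))² = (-1149/5 + 1)² = (-1144/5)² = 1308736/25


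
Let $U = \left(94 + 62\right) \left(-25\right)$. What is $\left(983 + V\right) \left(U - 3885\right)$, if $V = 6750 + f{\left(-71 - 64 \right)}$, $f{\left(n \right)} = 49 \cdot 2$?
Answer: $-60964335$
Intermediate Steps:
$f{\left(n \right)} = 98$
$U = -3900$ ($U = 156 \left(-25\right) = -3900$)
$V = 6848$ ($V = 6750 + 98 = 6848$)
$\left(983 + V\right) \left(U - 3885\right) = \left(983 + 6848\right) \left(-3900 - 3885\right) = 7831 \left(-3900 + \left(-7217 + 3332\right)\right) = 7831 \left(-3900 - 3885\right) = 7831 \left(-7785\right) = -60964335$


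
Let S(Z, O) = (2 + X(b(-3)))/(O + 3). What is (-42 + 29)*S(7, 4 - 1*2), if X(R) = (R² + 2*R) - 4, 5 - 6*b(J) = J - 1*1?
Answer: -169/20 ≈ -8.4500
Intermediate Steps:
b(J) = 1 - J/6 (b(J) = ⅚ - (J - 1*1)/6 = ⅚ - (J - 1)/6 = ⅚ - (-1 + J)/6 = ⅚ + (⅙ - J/6) = 1 - J/6)
X(R) = -4 + R² + 2*R
S(Z, O) = 13/(4*(3 + O)) (S(Z, O) = (2 + (-4 + (1 - ⅙*(-3))² + 2*(1 - ⅙*(-3))))/(O + 3) = (2 + (-4 + (1 + ½)² + 2*(1 + ½)))/(3 + O) = (2 + (-4 + (3/2)² + 2*(3/2)))/(3 + O) = (2 + (-4 + 9/4 + 3))/(3 + O) = (2 + 5/4)/(3 + O) = 13/(4*(3 + O)))
(-42 + 29)*S(7, 4 - 1*2) = (-42 + 29)*(13/(4*(3 + (4 - 1*2)))) = -169/(4*(3 + (4 - 2))) = -169/(4*(3 + 2)) = -169/(4*5) = -13*13/20 = -169/20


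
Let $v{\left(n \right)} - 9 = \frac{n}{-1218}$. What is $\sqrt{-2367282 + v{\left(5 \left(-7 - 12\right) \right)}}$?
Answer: $\frac{i \sqrt{3511906194342}}{1218} \approx 1538.6 i$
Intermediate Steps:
$v{\left(n \right)} = 9 - \frac{n}{1218}$ ($v{\left(n \right)} = 9 + \frac{n}{-1218} = 9 + n \left(- \frac{1}{1218}\right) = 9 - \frac{n}{1218}$)
$\sqrt{-2367282 + v{\left(5 \left(-7 - 12\right) \right)}} = \sqrt{-2367282 + \left(9 - \frac{5 \left(-7 - 12\right)}{1218}\right)} = \sqrt{-2367282 + \left(9 - \frac{5 \left(-19\right)}{1218}\right)} = \sqrt{-2367282 + \left(9 - - \frac{95}{1218}\right)} = \sqrt{-2367282 + \left(9 + \frac{95}{1218}\right)} = \sqrt{-2367282 + \frac{11057}{1218}} = \sqrt{- \frac{2883338419}{1218}} = \frac{i \sqrt{3511906194342}}{1218}$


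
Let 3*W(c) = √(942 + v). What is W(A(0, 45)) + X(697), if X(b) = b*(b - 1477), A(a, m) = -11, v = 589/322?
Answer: -543660 + √97859986/966 ≈ -5.4365e+5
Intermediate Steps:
v = 589/322 (v = 589*(1/322) = 589/322 ≈ 1.8292)
W(c) = √97859986/966 (W(c) = √(942 + 589/322)/3 = √(303913/322)/3 = (√97859986/322)/3 = √97859986/966)
X(b) = b*(-1477 + b)
W(A(0, 45)) + X(697) = √97859986/966 + 697*(-1477 + 697) = √97859986/966 + 697*(-780) = √97859986/966 - 543660 = -543660 + √97859986/966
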